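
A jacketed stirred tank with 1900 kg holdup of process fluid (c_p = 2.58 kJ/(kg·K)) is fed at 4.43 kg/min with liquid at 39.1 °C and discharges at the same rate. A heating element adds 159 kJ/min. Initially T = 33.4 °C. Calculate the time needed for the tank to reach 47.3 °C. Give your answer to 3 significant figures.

M c_p dT/dt = ṁ c_p (T_in − T) + Q̇.
τ = M/ṁ = 428.89 min; T_ss = T_in + Q̇/(ṁ c_p) = 53.011 °C.
T(t) = T_ss + (T₀ − T_ss) e^(−t/τ). Set T = 47.3:
e^(−t/τ) = (47.3 − 53.011)/(33.4 − 53.011) = 0.29123
t = −428.89 · ln(0.29123) = 529.10 min.

529 min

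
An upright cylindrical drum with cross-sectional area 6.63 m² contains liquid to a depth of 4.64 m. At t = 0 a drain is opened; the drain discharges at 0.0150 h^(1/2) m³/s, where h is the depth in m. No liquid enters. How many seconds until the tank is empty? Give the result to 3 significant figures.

A dh/dt = −Q_out = −0.0150 √h.
Separate and integrate: 2(√h − √h₀) = −(0.0150/A) t.
Tank is empty when √h = 0: t_empty = 2A√h₀/0.0150.
t_empty = 2·6.63·√4.64/0.0150 = 13.260·2.1541/0.0150 = 1904.2 s.

1900 s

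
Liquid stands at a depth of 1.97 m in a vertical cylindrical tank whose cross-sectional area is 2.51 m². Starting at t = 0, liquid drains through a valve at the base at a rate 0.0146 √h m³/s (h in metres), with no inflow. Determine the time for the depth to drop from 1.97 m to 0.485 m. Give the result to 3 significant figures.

Accumulation of liquid (constant cross-section A): A dh/dt = −0.0146 √h.
This is separable: 2 d(√h)/dt = −0.0146/A, so √h = √h₀ − (0.0146/(2A)) t.
t = 2A(√h₀ − √h)/0.0146 = 2·2.51·(√1.97 − √0.485)/0.0146
  = 5.0200 × (1.4036 − 0.69642) / 0.0146 = 243.14 s.

243 s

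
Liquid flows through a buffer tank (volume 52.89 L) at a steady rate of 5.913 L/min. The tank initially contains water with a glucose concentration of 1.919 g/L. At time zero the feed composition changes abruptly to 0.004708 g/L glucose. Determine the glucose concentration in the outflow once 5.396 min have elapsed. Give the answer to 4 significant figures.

1.052 g/L

Species balance on the tank: V dC/dt = Q(C_in − C).
Rewrite as dC/dt + C/τ = C_in/τ, τ = V/Q = 8.94470 min.
This is linear first-order; C(t) = C_in + (C₀ − C_in) e^(−t/τ).
C(5.396) = 0.004708 + (1.919 − 0.004708)·e^(−5.396/8.94470) = 0.004708 + (1.91429)·0.547024 = 1.05187 g/L.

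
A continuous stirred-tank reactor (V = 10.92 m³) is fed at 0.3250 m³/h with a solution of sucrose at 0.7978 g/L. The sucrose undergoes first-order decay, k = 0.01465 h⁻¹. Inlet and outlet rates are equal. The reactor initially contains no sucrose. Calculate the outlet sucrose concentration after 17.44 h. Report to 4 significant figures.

0.2882 g/L

Species balance: V dC/dt = Q C_in − Q C − k V C.
This is linear with rate a = Q/V + k = 0.0444119 h⁻¹.
C_ss = Q C_in/(Q + kV) = 0.534632 g/L; C(t) = C_ss + (C₀ − C_ss) e^(−a t).
C(17.44) = 0.534632 + (-0.534632)·e^(−0.0444119·17.44) = 0.534632 + (-0.534632)·0.460914 = 0.288213 g/L.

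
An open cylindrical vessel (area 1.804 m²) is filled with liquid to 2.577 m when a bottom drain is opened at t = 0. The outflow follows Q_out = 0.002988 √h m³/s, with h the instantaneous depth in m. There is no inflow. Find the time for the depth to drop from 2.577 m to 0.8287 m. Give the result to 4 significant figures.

A dh/dt = −Q_out = −0.002988 √h.
Separate and integrate: 2(√h − √h₀) = −(0.002988/A) t.
t = 2A(√h₀ − √h)/0.002988 = 2·1.804·(√2.577 − √0.8287)/0.002988
  = 3.60800 × (1.60530 − 0.910330) / 0.002988 = 839.179 s.

839.2 s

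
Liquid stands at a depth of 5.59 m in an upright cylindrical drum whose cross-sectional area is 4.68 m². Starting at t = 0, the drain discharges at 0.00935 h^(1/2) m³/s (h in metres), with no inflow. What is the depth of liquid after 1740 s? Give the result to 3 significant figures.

With no inflow, A dh/dt = −0.00935 √h.
∫ h^(−1/2) dh = −(0.00935/A) ∫ dt, giving 2√h = 2√h₀ − (0.00935/A) t.
√h = √5.59 − 0.00935·1740/(2·4.68) = 2.3643 − 1.7381 = 0.62618.
h = 0.62618² = 0.39210 m.

0.392 m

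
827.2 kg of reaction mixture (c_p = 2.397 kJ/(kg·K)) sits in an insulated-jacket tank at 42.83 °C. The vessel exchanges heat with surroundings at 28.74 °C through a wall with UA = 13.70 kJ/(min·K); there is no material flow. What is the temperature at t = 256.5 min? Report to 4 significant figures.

31.13 °C

M c_p dT/dt = −UA(T − T_amb).
dT/dt = (T_ss − T)/τ with T_ss = T_amb = 28.7400 °C, τ = M c_p/UA = 827.2·2.397/13.70 = 144.730 min.
T approaches T_ss exponentially: T(t) = T_ss + (T₀ − T_ss) e^(−t/τ).
T(256.5) = 28.7400 + (14.0900)·0.169947 = 31.1346 °C.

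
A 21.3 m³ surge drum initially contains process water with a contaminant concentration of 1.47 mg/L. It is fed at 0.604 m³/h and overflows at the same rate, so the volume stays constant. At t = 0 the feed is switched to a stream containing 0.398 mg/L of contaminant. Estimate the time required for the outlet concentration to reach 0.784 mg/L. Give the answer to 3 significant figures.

Species balance: V dC/dt = Q(C_in − C) ⇒ τ = V/Q = 35.265 h.
C(t) = C_in + (C₀ − C_in) e^(−t/τ). Set C = 0.784 and solve for t:
e^(−t/τ) = (C − C_in)/(C₀ − C_in) = (0.784 − 0.398)/(1.47 − 0.398) = 0.36007
t = −τ ln(…) = 35.265 × 1.0214 = 36.021 h.

36.0 h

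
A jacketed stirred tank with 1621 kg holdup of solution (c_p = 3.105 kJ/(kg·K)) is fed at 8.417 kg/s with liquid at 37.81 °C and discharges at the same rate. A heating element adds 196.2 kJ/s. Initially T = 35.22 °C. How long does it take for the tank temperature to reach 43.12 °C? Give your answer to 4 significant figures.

M c_p dT/dt = ṁ c_p (T_in − T) + Q̇.
τ = M/ṁ = 192.586 s; T_ss = T_in + Q̇/(ṁ c_p) = 45.3172 °C.
T(t) = T_ss + (T₀ − T_ss) e^(−t/τ). Set T = 43.12:
e^(−t/τ) = (43.12 − 45.3172)/(35.22 − 45.3172) = 0.217608
t = −192.586 · ln(0.217608) = 293.706 s.

293.7 s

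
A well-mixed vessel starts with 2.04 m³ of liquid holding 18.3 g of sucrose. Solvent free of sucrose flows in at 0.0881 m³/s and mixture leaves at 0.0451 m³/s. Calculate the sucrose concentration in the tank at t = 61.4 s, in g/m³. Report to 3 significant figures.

1.64 g/m³

Let m(t) be the amount of sucrose. Volume: V(t) = V₀ + (Q_in − Q_out) t = 2.04 + 0.043000 t; V(61.4) = 4.6802 m³.
No sucrose enters, so dm/dt = −Q_out · (m/V).
dm/m = −Q_out dt/(V₀ + 0.043000 t); integrating gives ln(m/m₀) = −(Q_out/(Q_in−Q_out)) ln(V/V₀).
m = m₀ (V₀/V)^(Q_out/(Q_in−Q_out)) = 18.3 × (2.04/4.6802)^(1.0488) = 7.6596 g.
C = m/V = 7.6596/4.6802 = 1.6366 g/m³.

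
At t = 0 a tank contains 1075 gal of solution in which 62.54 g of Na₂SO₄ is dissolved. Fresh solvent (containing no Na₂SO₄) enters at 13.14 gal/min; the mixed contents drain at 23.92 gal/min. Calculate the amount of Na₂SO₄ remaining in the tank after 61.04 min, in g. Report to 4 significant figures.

Let m(t) be the amount of Na₂SO₄. Volume: V(t) = V₀ + (Q_in − Q_out) t = 1075 − 10.7800 t; V(61.04) = 416.989 gal.
No Na₂SO₄ enters, so dm/dt = −Q_out · (m/V).
Separate: dm/m = −Q_out dt/V(t) ⇒ ln(m/m₀) = −(Q_out/(Q_in−Q_out)) ln(V/V₀).
m = m₀ (V₀/V)^(Q_out/(Q_in−Q_out)) = 62.54 × (1075/416.989)^(-2.21892) = 7.64803 g.

7.648 g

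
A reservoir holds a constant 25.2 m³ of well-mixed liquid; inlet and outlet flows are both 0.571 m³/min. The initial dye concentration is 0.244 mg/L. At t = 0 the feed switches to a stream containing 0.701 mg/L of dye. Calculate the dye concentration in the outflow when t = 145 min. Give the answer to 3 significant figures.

0.684 mg/L

Mass balance on the solute (V constant): V dC/dt = Q(C_in − C).
So dC/dt = (C_in − C)/τ with τ = V/Q = 25.2/0.571 = 44.133 min.
C approaches C_in exponentially: C(t) = C_in + (C₀ − C_in) e^(−t/τ).
C(145) = 0.701 + (0.244 − 0.701)·e^(−145/44.133) = 0.701 + (-0.45700)·0.037421 = 0.68390 mg/L.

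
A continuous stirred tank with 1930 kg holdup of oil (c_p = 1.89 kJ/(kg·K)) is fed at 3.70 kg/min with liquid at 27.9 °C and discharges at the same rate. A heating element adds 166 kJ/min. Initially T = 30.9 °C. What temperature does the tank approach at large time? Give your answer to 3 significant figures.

Energy balance: M c_p dT/dt = ṁ c_p (T_in − T) + 166.
At steady state dT/dt = 0 ⇒ T_ss = T_in + Q̇/(ṁ c_p) = 27.9 + 166/(3.70·1.89) = 51.638 °C.

51.6 °C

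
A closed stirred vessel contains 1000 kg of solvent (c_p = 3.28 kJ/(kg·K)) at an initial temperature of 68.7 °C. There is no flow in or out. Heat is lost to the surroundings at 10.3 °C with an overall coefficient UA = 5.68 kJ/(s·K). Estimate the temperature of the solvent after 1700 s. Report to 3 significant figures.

13.4 °C

Heat balance on the well-mixed liquid: M c_p dT/dt = −UA(T − T_amb).
dT/dt = (T_ss − T)/τ with T_ss = T_amb = 10.300 °C, τ = M c_p/UA = 1000·3.28/5.68 = 577.46 s.
This is linear first-order; T(t) = T_ss + (T₀ − T_ss) e^(−t/τ).
T(1700) = 10.300 + (58.400)·0.052660 = 13.375 °C.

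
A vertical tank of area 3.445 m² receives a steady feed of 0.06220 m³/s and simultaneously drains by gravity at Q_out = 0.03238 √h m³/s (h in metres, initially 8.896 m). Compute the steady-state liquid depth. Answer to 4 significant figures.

Mass balance (ρ constant): A dh/dt = Q_in − 0.03238 √h. At steady state dh/dt = 0:
Q_in = 0.03238 √h_ss ⇒ √h_ss = 0.06220/0.03238 = 1.92094.
h_ss = 1.92094² = 3.69001 m. (Since h₀ = 8.896 m > h_ss, the level will fall toward this value.)

3.690 m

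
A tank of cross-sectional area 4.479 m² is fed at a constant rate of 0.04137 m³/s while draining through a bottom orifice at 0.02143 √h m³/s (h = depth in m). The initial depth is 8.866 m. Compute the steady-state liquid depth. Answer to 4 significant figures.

A dh/dt = Q_in − 0.02143 √h. Steady state requires inflow = outflow:
Q_in = 0.02143 √h_ss ⇒ √h_ss = 0.04137/0.02143 = 1.93047.
h_ss = 1.93047² = 3.72672 m. (Since h₀ = 8.866 m > h_ss, the level will fall toward this value.)

3.727 m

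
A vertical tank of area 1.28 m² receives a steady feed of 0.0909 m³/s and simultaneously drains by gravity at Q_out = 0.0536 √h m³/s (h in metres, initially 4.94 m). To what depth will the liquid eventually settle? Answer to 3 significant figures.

Unsteady balance on liquid volume: A dh/dt = Q_in − 0.0536 √h. At steady state dh/dt = 0:
Q_in = 0.0536 √h_ss ⇒ √h_ss = 0.0909/0.0536 = 1.6959.
h_ss = 1.6959² = 2.8761 m. (Since h₀ = 4.94 m > h_ss, the level will fall toward this value.)

2.88 m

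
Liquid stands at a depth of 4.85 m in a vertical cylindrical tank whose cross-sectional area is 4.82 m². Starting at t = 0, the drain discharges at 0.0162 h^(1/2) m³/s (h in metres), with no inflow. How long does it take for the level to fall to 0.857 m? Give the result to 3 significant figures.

760 s

With no inflow, A dh/dt = −0.0162 √h.
This is separable: 2 d(√h)/dt = −0.0162/A, so √h = √h₀ − (0.0162/(2A)) t.
t = 2A(√h₀ − √h)/0.0162 = 2·4.82·(√4.85 − √0.857)/0.0162
  = 9.6400 × (2.2023 − 0.92574) / 0.0162 = 759.61 s.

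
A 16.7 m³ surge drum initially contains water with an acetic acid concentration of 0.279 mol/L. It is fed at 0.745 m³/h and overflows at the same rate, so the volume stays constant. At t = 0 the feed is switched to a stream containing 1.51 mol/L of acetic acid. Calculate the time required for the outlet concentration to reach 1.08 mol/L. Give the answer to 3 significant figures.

Species balance: V dC/dt = Q(C_in − C) ⇒ τ = V/Q = 22.416 h.
C(t) = C_in + (C₀ − C_in) e^(−t/τ). Set C = 1.08 and solve for t:
e^(−t/τ) = (C − C_in)/(C₀ − C_in) = (1.08 − 1.51)/(0.279 − 1.51) = 0.34931
t = −τ ln(…) = 22.416 × 1.0518 = 23.577 h.

23.6 h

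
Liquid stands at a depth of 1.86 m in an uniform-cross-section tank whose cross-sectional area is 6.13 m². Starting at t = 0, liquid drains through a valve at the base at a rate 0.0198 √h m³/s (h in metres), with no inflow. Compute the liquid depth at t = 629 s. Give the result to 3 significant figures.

A dh/dt = −Q_out = −0.0198 √h.
Separate and integrate: 2(√h − √h₀) = −(0.0198/A) t.
√h = √1.86 − 0.0198·629/(2·6.13) = 1.3638 − 1.0158 = 0.34798.
h = 0.34798² = 0.12109 m.

0.121 m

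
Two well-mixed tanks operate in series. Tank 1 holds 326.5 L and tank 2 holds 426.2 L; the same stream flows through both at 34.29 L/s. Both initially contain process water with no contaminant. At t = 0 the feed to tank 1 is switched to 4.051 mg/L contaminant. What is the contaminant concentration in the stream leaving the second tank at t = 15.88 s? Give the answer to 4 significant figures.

Species balance on tank i: dCᵢ/dt = (Cᵢ₋₁ − Cᵢ)/τᵢ with τᵢ = Vᵢ/Q.
τ₁ = 326.5/34.29 = 9.52173 s; τ₂ = 426.2/34.29 = 12.4293 s.
Solving the cascade with C₁(0)=C₂(0)=0 gives C₂(t) = C_in[1 − (τ₁ e^(−t/τ₁) − τ₂ e^(−t/τ₂))/(τ₁ − τ₂)].
At t = 15.88: e^(−t/τ₁) = 0.188668, e^(−t/τ₂) = 0.278697.
C₂ = 4.051·[1 − (9.52173·0.188668 − 12.4293·0.278697)/(-2.90755)] = 4.051·0.426473 = 1.72764 mg/L.

1.728 mg/L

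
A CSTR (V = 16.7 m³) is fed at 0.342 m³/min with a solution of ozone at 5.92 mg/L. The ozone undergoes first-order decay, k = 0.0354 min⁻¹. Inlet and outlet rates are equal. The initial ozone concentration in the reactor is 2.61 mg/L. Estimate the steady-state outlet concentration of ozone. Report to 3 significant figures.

V dC/dt = Q(C_in − C) − k V C.
Steady state (dC/dt = 0): C_ss = Q C_in/(Q + kV) = C_in/(1 + kV/Q).
C_ss = 0.342·5.92/(0.342 + 0.0354·16.7) = 2.0246/0.93318 = 2.1696 mg/L.

2.17 mg/L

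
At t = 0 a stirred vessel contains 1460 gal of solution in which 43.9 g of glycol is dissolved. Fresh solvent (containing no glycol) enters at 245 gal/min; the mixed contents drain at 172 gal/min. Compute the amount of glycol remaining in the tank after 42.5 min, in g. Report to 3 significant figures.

3.00 g

Let m(t) be the amount of glycol. Volume: V(t) = V₀ + (Q_in − Q_out) t = 1460 + 73.000 t; V(42.5) = 4562.5 gal.
Species balance (pure solvent in): dm/dt = −Q_out · m/V(t).
dm/m = −Q_out dt/(V₀ + 73.000 t); integrating gives ln(m/m₀) = −(Q_out/(Q_in−Q_out)) ln(V/V₀).
m = m₀ (V₀/V)^(Q_out/(Q_in−Q_out)) = 43.9 × (1460/4562.5)^(2.3562) = 2.9958 g.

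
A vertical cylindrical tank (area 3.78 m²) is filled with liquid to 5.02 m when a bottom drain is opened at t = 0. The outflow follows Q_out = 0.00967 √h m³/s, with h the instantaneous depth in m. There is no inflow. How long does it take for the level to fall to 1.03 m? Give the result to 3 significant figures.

Unsteady balance on liquid volume: A dh/dt = −0.00967 √h.
This is separable: 2 d(√h)/dt = −0.00967/A, so √h = √h₀ − (0.00967/(2A)) t.
t = 2A(√h₀ − √h)/0.00967 = 2·3.78·(√5.02 − √1.03)/0.00967
  = 7.5600 × (2.2405 − 1.0149) / 0.00967 = 958.21 s.

958 s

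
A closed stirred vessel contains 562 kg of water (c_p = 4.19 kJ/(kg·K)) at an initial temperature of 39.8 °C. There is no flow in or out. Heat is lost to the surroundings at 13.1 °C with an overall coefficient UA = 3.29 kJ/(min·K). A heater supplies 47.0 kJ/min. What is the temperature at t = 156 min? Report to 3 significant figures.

Heat balance on the well-mixed liquid: M c_p dT/dt = −UA(T − T_amb) + Q̇.
dT/dt = (T_ss − T)/τ with T_ss = T_amb + Q̇/UA = 13.1 + 47.0/3.29 = 27.386 °C, τ = M c_p/UA = 562·4.19/3.29 = 715.74 min.
Solution: T(t) = T_ss + (T₀ − T_ss) e^(−t/τ).
T(156) = 27.386 + (12.414)·0.80416 = 37.369 °C.

37.4 °C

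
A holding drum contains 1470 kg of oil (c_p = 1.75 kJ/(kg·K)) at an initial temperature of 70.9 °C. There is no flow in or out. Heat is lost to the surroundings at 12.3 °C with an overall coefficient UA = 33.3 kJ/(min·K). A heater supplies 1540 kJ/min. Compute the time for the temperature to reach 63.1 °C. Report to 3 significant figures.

77.1 min

First-law balance (no shaft work): M c_p dT/dt = −UA(T − T_amb) + Q̇.
τ = M c_p/UA = 77.252 min; T_ss = T_amb + Q̇/UA = 12.3 + 1540/33.3 = 58.546 °C.
T(t) = T_ss + (T₀ − T_ss)e^(−t/τ); set T = 63.1:
t = −τ ln[(T − T_ss)/(T₀ − T_ss)] = −77.252 · ln(0.36861) = 77.098 min.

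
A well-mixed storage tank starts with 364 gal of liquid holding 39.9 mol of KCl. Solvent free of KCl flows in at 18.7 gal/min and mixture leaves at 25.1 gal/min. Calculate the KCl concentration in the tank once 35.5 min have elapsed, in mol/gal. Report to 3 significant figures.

0.00628 mol/gal

Let m(t) be the amount of KCl. Volume: V(t) = V₀ + (Q_in − Q_out) t = 364 − 6.4000 t; V(35.5) = 136.80 gal.
Species balance (pure solvent in): dm/dt = −Q_out · m/V(t).
dm/m = −Q_out dt/(V₀ − 6.4000 t); integrating gives ln(m/m₀) = −(Q_out/(Q_in−Q_out)) ln(V/V₀).
m = m₀ (V₀/V)^(Q_out/(Q_in−Q_out)) = 39.9 × (364/136.80)^(-3.9219) = 0.85924 mol.
C = m/V = 0.85924/136.80 = 0.0062810 mol/gal.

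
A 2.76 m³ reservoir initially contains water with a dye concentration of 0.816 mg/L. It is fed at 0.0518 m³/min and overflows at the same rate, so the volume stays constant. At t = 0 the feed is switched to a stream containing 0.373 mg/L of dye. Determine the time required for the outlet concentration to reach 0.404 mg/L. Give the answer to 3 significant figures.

Species balance: V dC/dt = Q(C_in − C) ⇒ τ = V/Q = 53.282 min.
C(t) = C_in + (C₀ − C_in) e^(−t/τ). Set C = 0.404 and solve for t:
e^(−t/τ) = (C − C_in)/(C₀ − C_in) = (0.404 − 0.373)/(0.816 − 0.373) = 0.069977
t = −τ ln(…) = 53.282 × 2.6596 = 141.71 min.

142 min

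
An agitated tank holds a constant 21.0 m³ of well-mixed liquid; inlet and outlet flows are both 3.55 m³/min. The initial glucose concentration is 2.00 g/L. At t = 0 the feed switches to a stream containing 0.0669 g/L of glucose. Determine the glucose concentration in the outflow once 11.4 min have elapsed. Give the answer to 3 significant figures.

Mass balance on the solute (V constant): V dC/dt = Q(C_in − C).
So dC/dt = (C_in − C)/τ with τ = V/Q = 21.0/3.55 = 5.9155 min.
Integrating: C(t) = C_in + (C₀ − C_in) e^(−t/τ).
C(11.4) = 0.0669 + (2.00 − 0.0669)·e^(−11.4/5.9155) = 0.0669 + (1.9331)·0.14556 = 0.34829 g/L.

0.348 g/L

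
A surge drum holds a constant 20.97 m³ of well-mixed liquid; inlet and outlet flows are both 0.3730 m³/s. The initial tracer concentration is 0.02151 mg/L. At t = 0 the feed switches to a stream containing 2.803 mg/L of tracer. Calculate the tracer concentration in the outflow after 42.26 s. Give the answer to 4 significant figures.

Unsteady species balance (constant V, well mixed): V dC/dt = Q(C_in − C).
Time constant τ = V/Q = 20.97/0.3730 = 56.2198 s.
C approaches C_in exponentially: C(t) = C_in + (C₀ − C_in) e^(−t/τ).
C(42.26) = 2.803 + (0.02151 − 2.803)·e^(−42.26/56.2198) = 2.803 + (-2.78149)·0.471568 = 1.49134 mg/L.

1.491 mg/L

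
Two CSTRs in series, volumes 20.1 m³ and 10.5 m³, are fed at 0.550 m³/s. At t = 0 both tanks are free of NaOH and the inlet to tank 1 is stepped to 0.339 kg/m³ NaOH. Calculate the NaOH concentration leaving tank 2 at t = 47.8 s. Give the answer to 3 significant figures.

0.177 kg/m³

Species balance on tank i: dCᵢ/dt = (Cᵢ₋₁ − Cᵢ)/τᵢ with τᵢ = Vᵢ/Q.
τ₁ = 20.1/0.550 = 36.545 s; τ₂ = 10.5/0.550 = 19.091 s.
Tank 1: C₁ = C_in(1 − e^(−t/τ₁)). Tank 2 (τ₁ ≠ τ₂): C₂ = C_in[1 − (τ₁ e^(−t/τ₁) − τ₂ e^(−t/τ₂))/(τ₁ − τ₂)].
At t = 47.8: e^(−t/τ₁) = 0.27037, e^(−t/τ₂) = 0.081773.
C₂ = 0.339·[1 − (36.545·0.27037 − 19.091·0.081773)/(17.455)] = 0.339·0.52335 = 0.17742 kg/m³.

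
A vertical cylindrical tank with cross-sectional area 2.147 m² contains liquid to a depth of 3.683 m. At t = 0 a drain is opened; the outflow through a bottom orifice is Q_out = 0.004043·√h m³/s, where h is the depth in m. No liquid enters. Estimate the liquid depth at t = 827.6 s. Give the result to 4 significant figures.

A dh/dt = −Q_out = −0.004043 √h.
∫ h^(−1/2) dh = −(0.004043/A) ∫ dt, giving 2√h = 2√h₀ − (0.004043/A) t.
√h = √3.683 − 0.004043·827.6/(2·2.147) = 1.91911 − 0.779224 = 1.13989.
h = 1.13989² = 1.29935 m.

1.299 m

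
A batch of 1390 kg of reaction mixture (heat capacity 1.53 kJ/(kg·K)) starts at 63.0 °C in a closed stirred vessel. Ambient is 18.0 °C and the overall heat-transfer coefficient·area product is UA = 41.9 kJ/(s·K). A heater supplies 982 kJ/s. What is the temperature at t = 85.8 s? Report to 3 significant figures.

Lumped-capacitance energy balance: M c_p dT/dt = UA(T_amb − T) + Q̇.
dT/dt = (T_ss − T)/τ with T_ss = T_amb + Q̇/UA = 18.0 + 982/41.9 = 41.437 °C, τ = M c_p/UA = 1390·1.53/41.9 = 50.757 s.
Integrating: T(t) = T_ss + (T₀ − T_ss) e^(−t/τ).
T(85.8) = 41.437 + (21.563)·0.18444 = 45.414 °C.

45.4 °C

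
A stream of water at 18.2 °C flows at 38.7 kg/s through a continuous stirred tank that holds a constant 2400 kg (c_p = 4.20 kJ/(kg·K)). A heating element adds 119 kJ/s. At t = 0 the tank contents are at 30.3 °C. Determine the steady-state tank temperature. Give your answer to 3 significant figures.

18.9 °C

Heat balance on the well-mixed liquid: M c_p dT/dt = ṁ c_p (T_in − T) + 119.
At steady state dT/dt = 0 ⇒ T_ss = T_in + Q̇/(ṁ c_p) = 18.2 + 119/(38.7·4.20) = 18.932 °C.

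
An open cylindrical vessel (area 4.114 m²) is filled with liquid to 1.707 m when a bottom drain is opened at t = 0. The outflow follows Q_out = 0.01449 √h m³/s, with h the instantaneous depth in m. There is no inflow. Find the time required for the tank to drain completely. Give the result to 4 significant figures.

A dh/dt = −Q_out = −0.01449 √h.
Separate and integrate: 2(√h − √h₀) = −(0.01449/A) t.
Set h = 0: 2√h₀ = (0.01449/A) t_empty ⇒ t_empty = 2A√h₀/0.01449.
t_empty = 2·4.114·√1.707/0.01449 = 8.22800·1.30652/0.01449 = 741.895 s.

741.9 s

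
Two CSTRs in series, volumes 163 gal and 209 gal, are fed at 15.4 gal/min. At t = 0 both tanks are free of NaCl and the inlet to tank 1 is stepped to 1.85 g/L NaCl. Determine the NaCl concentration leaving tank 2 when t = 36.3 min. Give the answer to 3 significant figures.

Each tank obeys Vᵢ dCᵢ/dt = Q(Cᵢ₋₁ − Cᵢ), so τᵢ = Vᵢ/Q.
τ₁ = 163/15.4 = 10.584 min; τ₂ = 209/15.4 = 13.571 min.
Solving the cascade with C₁(0)=C₂(0)=0 gives C₂(t) = C_in[1 − (τ₁ e^(−t/τ₁) − τ₂ e^(−t/τ₂))/(τ₁ − τ₂)].
At t = 36.3: e^(−t/τ₁) = 0.032401, e^(−t/τ₂) = 0.068925.
C₂ = 1.85·[1 − (10.584·0.032401 − 13.571·0.068925)/(-2.9870)] = 1.85·0.80165 = 1.4831 g/L.

1.48 g/L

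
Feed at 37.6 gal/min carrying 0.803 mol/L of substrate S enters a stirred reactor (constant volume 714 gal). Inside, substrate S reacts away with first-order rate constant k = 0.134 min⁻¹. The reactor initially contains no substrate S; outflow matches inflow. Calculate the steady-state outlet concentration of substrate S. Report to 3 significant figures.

V dC/dt = Q(C_in − C) − k V C.
Steady state (dC/dt = 0): C_ss = Q C_in/(Q + kV) = C_in/(1 + kV/Q).
C_ss = 37.6·0.803/(37.6 + 0.134·714) = 30.193/133.28 = 0.22654 mol/L.

0.227 mol/L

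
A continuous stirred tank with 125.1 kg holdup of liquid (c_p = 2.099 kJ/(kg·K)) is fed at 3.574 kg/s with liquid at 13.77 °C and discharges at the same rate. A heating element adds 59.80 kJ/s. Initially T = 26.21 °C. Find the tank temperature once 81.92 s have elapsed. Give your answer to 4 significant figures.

22.17 °C

M c_p dT/dt = ṁ c_p (T_in − T) + Q̇.
τ = M/ṁ = 35.0028 s; T_ss = T_in + Q̇/(ṁ c_p) = 13.77 + 59.80/(3.574·2.099) = 21.7414 °C.
Solution: T(t) = T_ss + (T₀ − T_ss) e^(−t/τ).
T(81.92) = 21.7414 + (4.46861)·e^(−81.92/35.0028) = 21.7414 + (4.46861)·0.0962906 = 22.1717 °C.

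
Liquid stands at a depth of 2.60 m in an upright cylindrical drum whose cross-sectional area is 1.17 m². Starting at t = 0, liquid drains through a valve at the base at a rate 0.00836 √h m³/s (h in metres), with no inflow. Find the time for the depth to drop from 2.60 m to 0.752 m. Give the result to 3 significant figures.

Accumulation of liquid (constant cross-section A): A dh/dt = −0.00836 √h.
∫ h^(−1/2) dh = −(0.00836/A) ∫ dt, giving 2√h = 2√h₀ − (0.00836/A) t.
t = 2A(√h₀ − √h)/0.00836 = 2·1.17·(√2.60 − √0.752)/0.00836
  = 2.3400 × (1.6125 − 0.86718) / 0.00836 = 208.60 s.

209 s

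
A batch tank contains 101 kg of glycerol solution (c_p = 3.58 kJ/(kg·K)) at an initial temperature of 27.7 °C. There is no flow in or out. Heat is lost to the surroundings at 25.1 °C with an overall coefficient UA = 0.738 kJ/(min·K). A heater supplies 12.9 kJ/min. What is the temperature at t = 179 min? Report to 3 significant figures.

M c_p dT/dt = −UA(T − T_amb) + Q̇.
dT/dt = (T_ss − T)/τ with T_ss = T_amb + Q̇/UA = 25.1 + 12.9/0.738 = 42.580 °C, τ = M c_p/UA = 101·3.58/0.738 = 489.95 min.
Solution: T(t) = T_ss + (T₀ − T_ss) e^(−t/τ).
T(179) = 42.580 + (-14.880)·0.69396 = 32.254 °C.

32.3 °C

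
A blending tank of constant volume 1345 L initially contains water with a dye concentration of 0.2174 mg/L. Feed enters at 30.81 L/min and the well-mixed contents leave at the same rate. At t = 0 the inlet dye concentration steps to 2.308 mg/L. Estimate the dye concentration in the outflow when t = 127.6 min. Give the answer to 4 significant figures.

2.196 mg/L

Species balance on the tank: V dC/dt = Q(C_in − C).
So dC/dt = (C_in − C)/τ with τ = V/Q = 1345/30.81 = 43.6547 min.
This is linear first-order; C(t) = C_in + (C₀ − C_in) e^(−t/τ).
C(127.6) = 2.308 + (0.2174 − 2.308)·e^(−127.6/43.6547) = 2.308 + (-2.09060)·0.0537753 = 2.19558 mg/L.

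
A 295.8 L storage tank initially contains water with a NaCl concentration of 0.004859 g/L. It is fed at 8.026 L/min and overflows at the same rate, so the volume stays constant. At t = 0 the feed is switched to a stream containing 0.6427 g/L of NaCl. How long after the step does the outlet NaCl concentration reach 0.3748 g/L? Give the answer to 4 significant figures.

Species balance: V dC/dt = Q(C_in − C) ⇒ τ = V/Q = 36.8552 min.
C(t) = C_in + (C₀ − C_in) e^(−t/τ). Set C = 0.3748 and solve for t:
e^(−t/τ) = (C − C_in)/(C₀ − C_in) = (0.3748 − 0.6427)/(0.004859 − 0.6427) = 0.420011
t = −τ ln(…) = 36.8552 × 0.867475 = 31.9710 min.

31.97 min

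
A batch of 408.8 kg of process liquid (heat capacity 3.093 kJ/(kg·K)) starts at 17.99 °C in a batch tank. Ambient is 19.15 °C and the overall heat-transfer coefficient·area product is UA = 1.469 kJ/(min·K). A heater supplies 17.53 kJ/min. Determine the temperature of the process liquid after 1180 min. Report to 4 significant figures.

27.76 °C

M c_p dT/dt = −UA(T − T_amb) + Q̇.
dT/dt = (T_ss − T)/τ with T_ss = T_amb + Q̇/UA = 19.15 + 17.53/1.469 = 31.0833 °C, τ = M c_p/UA = 408.8·3.093/1.469 = 860.734 min.
T approaches T_ss exponentially: T(t) = T_ss + (T₀ − T_ss) e^(−t/τ).
T(1180) = 31.0833 + (-13.0933)·0.253873 = 27.7593 °C.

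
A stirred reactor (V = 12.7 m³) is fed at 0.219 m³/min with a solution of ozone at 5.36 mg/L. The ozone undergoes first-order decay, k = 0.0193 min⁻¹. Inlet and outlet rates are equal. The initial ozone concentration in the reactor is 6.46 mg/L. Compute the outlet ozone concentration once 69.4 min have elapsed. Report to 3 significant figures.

2.84 mg/L

Species balance: V dC/dt = Q C_in − Q C − k V C.
dC/dt = (Q/V) C_in − (Q/V + k) C; effective rate a = Q/V + k = 0.017244 + 0.0193 = 0.036544 min⁻¹.
C_ss = Q C_in/(Q + kV) = 2.5292 mg/L; C(t) = C_ss + (C₀ − C_ss) e^(−a t).
C(69.4) = 2.5292 + (3.9308)·e^(−0.036544·69.4) = 2.5292 + (3.9308)·0.079170 = 2.8404 mg/L.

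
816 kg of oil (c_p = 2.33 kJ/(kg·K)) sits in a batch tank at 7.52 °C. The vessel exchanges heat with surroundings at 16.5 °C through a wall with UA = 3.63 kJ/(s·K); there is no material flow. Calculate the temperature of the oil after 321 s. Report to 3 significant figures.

Unsteady energy balance on the tank contents: M c_p dT/dt = −UA(T − T_amb).
dT/dt = (T_ss − T)/τ with T_ss = T_amb = 16.500 °C, τ = M c_p/UA = 816·2.33/3.63 = 523.77 s.
Integrating: T(t) = T_ss + (T₀ − T_ss) e^(−t/τ).
T(321) = 16.500 + (-8.9800)·0.54180 = 11.635 °C.

11.6 °C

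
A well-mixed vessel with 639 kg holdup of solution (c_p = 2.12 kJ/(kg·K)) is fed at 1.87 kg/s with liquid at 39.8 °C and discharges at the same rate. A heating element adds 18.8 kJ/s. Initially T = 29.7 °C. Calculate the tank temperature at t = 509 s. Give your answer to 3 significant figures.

Unsteady energy balance on the tank contents: M c_p dT/dt = ṁ c_p (T_in − T) + 18.8.
Rearrange: dT/dt = (T_ss − T)/τ with τ = M/ṁ = 341.71 s and T_ss = T_in + Q̇/(ṁ c_p) = 44.542 °C.
Solution: T(t) = T_ss + (T₀ − T_ss) e^(−t/τ).
T(509) = 44.542 + (-14.842)·e^(−509/341.71) = 44.542 + (-14.842)·0.22547 = 41.196 °C.

41.2 °C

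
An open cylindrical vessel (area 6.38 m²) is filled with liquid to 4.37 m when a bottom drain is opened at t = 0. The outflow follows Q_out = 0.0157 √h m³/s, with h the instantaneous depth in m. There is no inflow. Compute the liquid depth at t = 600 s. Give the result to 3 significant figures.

1.83 m

Accumulation of liquid (constant cross-section A): A dh/dt = −0.0157 √h.
This is separable: 2 d(√h)/dt = −0.0157/A, so √h = √h₀ − (0.0157/(2A)) t.
√h = √4.37 − 0.0157·600/(2·6.38) = 2.0905 − 0.73824 = 1.3522.
h = 1.3522² = 1.8285 m.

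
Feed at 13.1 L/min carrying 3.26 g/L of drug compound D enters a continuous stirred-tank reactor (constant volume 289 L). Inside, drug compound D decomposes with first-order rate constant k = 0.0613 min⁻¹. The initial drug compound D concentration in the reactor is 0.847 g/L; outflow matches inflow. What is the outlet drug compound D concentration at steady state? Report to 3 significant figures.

V dC/dt = Q(C_in − C) − k V C.
At steady state: 0 = Q C_in − (Q + kV) C_ss, so C_ss = Q C_in/(Q + kV).
C_ss = 13.1·3.26/(13.1 + 0.0613·289) = 42.706/30.816 = 1.3859 g/L.

1.39 g/L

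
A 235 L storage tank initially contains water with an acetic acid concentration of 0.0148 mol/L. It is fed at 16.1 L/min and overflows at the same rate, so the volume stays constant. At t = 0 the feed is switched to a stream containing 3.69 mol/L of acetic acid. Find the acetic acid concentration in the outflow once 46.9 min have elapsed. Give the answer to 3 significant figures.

Accumulation = in − out for the solute gives V dC/dt = Q(C_in − C).
Rewrite as dC/dt + C/τ = C_in/τ, τ = V/Q = 14.596 min.
Integrating: C(t) = C_in + (C₀ − C_in) e^(−t/τ).
C(46.9) = 3.69 + (0.0148 − 3.69)·e^(−46.9/14.596) = 3.69 + (-3.6752)·0.040230 = 3.5421 mol/L.

3.54 mol/L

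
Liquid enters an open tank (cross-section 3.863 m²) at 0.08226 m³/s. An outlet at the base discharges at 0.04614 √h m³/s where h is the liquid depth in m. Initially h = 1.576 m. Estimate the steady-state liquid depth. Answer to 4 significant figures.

3.179 m

Level balance: A dh/dt = 0.08226 − 0.04614 √h. Setting dh/dt = 0:
Q_in = 0.04614 √h_ss ⇒ √h_ss = 0.08226/0.04614 = 1.78283.
h_ss = 1.78283² = 3.17850 m. (Since h₀ = 1.576 m < h_ss, the level will rise toward this value.)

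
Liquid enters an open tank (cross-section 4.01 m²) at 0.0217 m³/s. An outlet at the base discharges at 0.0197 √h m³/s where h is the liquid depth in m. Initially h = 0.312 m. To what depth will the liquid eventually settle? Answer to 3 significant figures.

1.21 m

Level balance: A dh/dt = 0.0217 − 0.0197 √h. Setting dh/dt = 0:
Q_in = 0.0197 √h_ss ⇒ √h_ss = 0.0217/0.0197 = 1.1015.
h_ss = 1.1015² = 1.2134 m. (Since h₀ = 0.312 m < h_ss, the level will rise toward this value.)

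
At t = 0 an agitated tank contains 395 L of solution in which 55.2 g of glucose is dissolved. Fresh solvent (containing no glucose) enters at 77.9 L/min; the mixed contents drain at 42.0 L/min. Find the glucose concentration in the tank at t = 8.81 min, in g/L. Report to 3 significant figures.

Total volume: dV/dt = Q_in − Q_out = 35.900 L/min, so V(t) = 395 + 35.900 t and V(8.81) = 711.28 L.
Species balance (pure solvent in): dm/dt = −Q_out · m/V(t).
dm/m = −Q_out dt/(V₀ + 35.900 t); integrating gives ln(m/m₀) = −(Q_out/(Q_in−Q_out)) ln(V/V₀).
m = m₀ (V₀/V)^(Q_out/(Q_in−Q_out)) = 55.2 × (395/711.28)^(1.1699) = 27.739 g.
C = m/V = 27.739/711.28 = 0.038999 g/L.

0.0390 g/L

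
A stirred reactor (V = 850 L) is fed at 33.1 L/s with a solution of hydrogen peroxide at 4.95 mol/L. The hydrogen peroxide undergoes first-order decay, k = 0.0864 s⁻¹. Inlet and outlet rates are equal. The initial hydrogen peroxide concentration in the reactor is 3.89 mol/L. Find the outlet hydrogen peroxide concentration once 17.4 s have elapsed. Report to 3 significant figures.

1.80 mol/L

Species balance: V dC/dt = Q C_in − Q C − k V C.
dC/dt = (Q/V) C_in − (Q/V + k) C; effective rate a = Q/V + k = 0.038941 + 0.0864 = 0.12534 s⁻¹.
C_ss = Q C_in/(Q + kV) = 1.5379 mol/L; C(t) = C_ss + (C₀ − C_ss) e^(−a t).
C(17.4) = 1.5379 + (2.3521)·e^(−0.12534·17.4) = 1.5379 + (2.3521)·0.11294 = 1.8035 mol/L.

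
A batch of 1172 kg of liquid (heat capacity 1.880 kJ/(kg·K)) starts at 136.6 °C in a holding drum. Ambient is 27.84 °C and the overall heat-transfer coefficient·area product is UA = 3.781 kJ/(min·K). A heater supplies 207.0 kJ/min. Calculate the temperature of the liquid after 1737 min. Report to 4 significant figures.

Heat balance on the well-mixed liquid: M c_p dT/dt = −UA(T − T_amb) + Q̇.
dT/dt = (T_ss − T)/τ with T_ss = T_amb + Q̇/UA = 27.84 + 207.0/3.781 = 82.5874 °C, τ = M c_p/UA = 1172·1.880/3.781 = 582.745 min.
This is linear first-order; T(t) = T_ss + (T₀ − T_ss) e^(−t/τ).
T(1737) = 82.5874 + (54.0126)·0.0507563 = 85.3289 °C.

85.33 °C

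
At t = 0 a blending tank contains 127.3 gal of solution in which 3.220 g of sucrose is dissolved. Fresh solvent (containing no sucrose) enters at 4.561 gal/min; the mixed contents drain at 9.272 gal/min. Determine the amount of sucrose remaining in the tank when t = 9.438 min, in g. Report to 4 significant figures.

Let m(t) be the amount of sucrose. Volume: V(t) = V₀ + (Q_in − Q_out) t = 127.3 − 4.71100 t; V(9.438) = 82.8376 gal.
Species balance (pure solvent in): dm/dt = −Q_out · m/V(t).
Separate: dm/m = −Q_out dt/V(t) ⇒ ln(m/m₀) = −(Q_out/(Q_in−Q_out)) ln(V/V₀).
m = m₀ (V₀/V)^(Q_out/(Q_in−Q_out)) = 3.220 × (127.3/82.8376)^(-1.96816) = 1.38228 g.

1.382 g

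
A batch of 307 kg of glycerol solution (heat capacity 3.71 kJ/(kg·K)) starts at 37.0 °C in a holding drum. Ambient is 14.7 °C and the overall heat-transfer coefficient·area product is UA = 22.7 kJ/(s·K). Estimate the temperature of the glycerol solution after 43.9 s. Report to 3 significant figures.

Energy balance: M c_p dT/dt = −UA(T − T_amb).
dT/dt = (T_ss − T)/τ with T_ss = T_amb = 14.700 °C, τ = M c_p/UA = 307·3.71/22.7 = 50.175 s.
Integrating: T(t) = T_ss + (T₀ − T_ss) e^(−t/τ).
T(43.9) = 14.700 + (22.300)·0.41689 = 23.997 °C.

24.0 °C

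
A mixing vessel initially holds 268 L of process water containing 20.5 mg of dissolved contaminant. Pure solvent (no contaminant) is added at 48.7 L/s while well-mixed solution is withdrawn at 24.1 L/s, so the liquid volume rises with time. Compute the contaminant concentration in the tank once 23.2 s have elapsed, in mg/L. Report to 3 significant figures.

Total volume: dV/dt = Q_in − Q_out = 24.600 L/s, so V(t) = 268 + 24.600 t and V(23.2) = 838.72 L.
No contaminant enters, so dm/dt = −Q_out · (m/V).
dm/m = −Q_out dt/(V₀ + 24.600 t); integrating gives ln(m/m₀) = −(Q_out/(Q_in−Q_out)) ln(V/V₀).
m = m₀ (V₀/V)^(Q_out/(Q_in−Q_out)) = 20.5 × (268/838.72)^(0.97967) = 6.7041 mg.
C = m/V = 6.7041/838.72 = 0.0079933 mg/L.

0.00799 mg/L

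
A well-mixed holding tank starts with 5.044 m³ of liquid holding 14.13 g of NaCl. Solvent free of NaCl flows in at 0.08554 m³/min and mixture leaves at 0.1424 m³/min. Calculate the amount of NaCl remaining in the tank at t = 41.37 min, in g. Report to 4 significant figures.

2.931 g

Total volume: dV/dt = Q_in − Q_out = -0.0568600 m³/min, so V(t) = 5.044 − 0.0568600 t and V(41.37) = 2.69170 m³.
Solute balance: dm/dt = 0 − Q_out C = −Q_out m/V(t).
dm/m = −Q_out dt/(V₀ − 0.0568600 t); integrating gives ln(m/m₀) = −(Q_out/(Q_in−Q_out)) ln(V/V₀).
m = m₀ (V₀/V)^(Q_out/(Q_in−Q_out)) = 14.13 × (5.044/2.69170)^(-2.50440) = 2.93138 g.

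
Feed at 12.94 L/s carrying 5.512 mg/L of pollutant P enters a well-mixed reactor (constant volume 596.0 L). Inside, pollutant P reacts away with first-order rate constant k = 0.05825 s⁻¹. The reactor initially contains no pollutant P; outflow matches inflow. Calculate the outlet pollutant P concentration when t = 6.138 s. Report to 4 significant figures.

Species balance: V dC/dt = Q C_in − Q C − k V C.
dC/dt = (Q/V) C_in − (Q/V + k) C; effective rate a = Q/V + k = 0.0217114 + 0.05825 = 0.0799614 s⁻¹.
C_ss = Q C_in/(Q + kV) = 1.49664 mg/L; C(t) = C_ss + (C₀ − C_ss) e^(−a t).
C(6.138) = 1.49664 + (-1.49664)·e^(−0.0799614·6.138) = 1.49664 + (-1.49664)·0.612135 = 0.580494 mg/L.

0.5805 mg/L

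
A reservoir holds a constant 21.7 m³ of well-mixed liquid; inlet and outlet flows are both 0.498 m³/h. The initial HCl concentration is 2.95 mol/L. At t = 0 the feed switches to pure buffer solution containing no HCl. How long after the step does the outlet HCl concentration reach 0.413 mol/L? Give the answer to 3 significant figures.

85.7 h

Unsteady species balance (constant V, well mixed): V dC/dt = Q(C_in − C), so τ = V/Q = 43.574 h.
C(t) = C_in + (C₀ − C_in) e^(−t/τ). Set C = 0.413 and solve for t:
e^(−t/τ) = (C − C_in)/(C₀ − C_in) = (0.413 − 0)/(2.95 − 0) = 0.14000
t = −τ ln(…) = 43.574 × 1.9661 = 85.672 h.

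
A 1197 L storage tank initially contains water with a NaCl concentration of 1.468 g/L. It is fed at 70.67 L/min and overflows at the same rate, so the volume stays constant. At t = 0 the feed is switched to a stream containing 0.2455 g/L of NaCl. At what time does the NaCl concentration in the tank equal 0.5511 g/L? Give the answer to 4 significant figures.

23.48 min

Mass balance on the solute (V constant): V dC/dt = Q(C_in − C), so τ = V/Q = 16.9379 min.
C(t) = C_in + (C₀ − C_in) e^(−t/τ). Set C = 0.5511 and solve for t:
e^(−t/τ) = (C − C_in)/(C₀ − C_in) = (0.5511 − 0.2455)/(1.468 − 0.2455) = 0.249980
t = −τ ln(…) = 16.9379 × 1.38638 = 23.4823 min.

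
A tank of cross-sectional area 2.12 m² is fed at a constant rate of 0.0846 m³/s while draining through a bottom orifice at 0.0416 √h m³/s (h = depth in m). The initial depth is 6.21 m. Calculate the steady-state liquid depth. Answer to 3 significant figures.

A dh/dt = Q_in − 0.0416 √h. Steady state requires inflow = outflow:
Q_in = 0.0416 √h_ss ⇒ √h_ss = 0.0846/0.0416 = 2.0337.
h_ss = 2.0337² = 4.1357 m. (Since h₀ = 6.21 m > h_ss, the level will fall toward this value.)

4.14 m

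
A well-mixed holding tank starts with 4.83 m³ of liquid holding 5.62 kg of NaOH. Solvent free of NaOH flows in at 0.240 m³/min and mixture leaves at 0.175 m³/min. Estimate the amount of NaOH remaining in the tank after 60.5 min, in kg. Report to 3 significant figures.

1.13 kg

Total volume: dV/dt = Q_in − Q_out = 0.065000 m³/min, so V(t) = 4.83 + 0.065000 t and V(60.5) = 8.7625 m³.
Species balance (pure solvent in): dm/dt = −Q_out · m/V(t).
dm/m = −Q_out dt/(V₀ + 0.065000 t); integrating gives ln(m/m₀) = −(Q_out/(Q_in−Q_out)) ln(V/V₀).
m = m₀ (V₀/V)^(Q_out/(Q_in−Q_out)) = 5.62 × (4.83/8.7625)^(2.6923) = 1.1305 kg.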